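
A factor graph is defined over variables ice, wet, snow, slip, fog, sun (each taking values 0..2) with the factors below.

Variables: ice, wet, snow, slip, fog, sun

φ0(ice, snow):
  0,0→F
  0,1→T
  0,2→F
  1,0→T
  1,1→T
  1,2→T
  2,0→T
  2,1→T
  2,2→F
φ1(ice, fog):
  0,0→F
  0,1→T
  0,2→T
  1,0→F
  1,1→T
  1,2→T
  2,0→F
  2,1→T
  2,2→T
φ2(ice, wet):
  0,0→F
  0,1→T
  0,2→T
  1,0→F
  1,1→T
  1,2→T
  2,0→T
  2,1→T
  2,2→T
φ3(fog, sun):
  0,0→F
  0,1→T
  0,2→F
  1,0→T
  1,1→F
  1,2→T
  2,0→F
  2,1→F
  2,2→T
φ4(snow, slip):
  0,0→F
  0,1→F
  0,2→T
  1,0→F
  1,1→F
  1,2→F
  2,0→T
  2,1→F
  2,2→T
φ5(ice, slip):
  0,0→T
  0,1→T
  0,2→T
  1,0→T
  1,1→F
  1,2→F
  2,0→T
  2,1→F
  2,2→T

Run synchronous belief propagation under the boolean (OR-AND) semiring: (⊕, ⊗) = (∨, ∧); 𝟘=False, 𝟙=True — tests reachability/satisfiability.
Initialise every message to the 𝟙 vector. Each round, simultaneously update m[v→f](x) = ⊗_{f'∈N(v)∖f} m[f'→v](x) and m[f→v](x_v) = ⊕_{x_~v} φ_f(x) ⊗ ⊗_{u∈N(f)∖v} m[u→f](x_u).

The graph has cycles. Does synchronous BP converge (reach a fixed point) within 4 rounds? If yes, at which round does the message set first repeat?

NOT CONVERGED within 4 rounds

init: all messages = 𝟙 over 3 values
r1 m[φ0→ice] = [T, T, T]
r1 m[φ0→snow] = [T, T, T]
r1 m[φ1→ice] = [T, T, T]
r1 m[φ1→fog] = [F, T, T]
r1 m[φ2→ice] = [T, T, T]
r1 m[φ2→wet] = [T, T, T]
r1 m[φ3→fog] = [T, T, T]
r1 m[φ3→sun] = [T, T, T]
r1 m[φ4→snow] = [T, F, T]
r1 m[φ4→slip] = [T, F, T]
r1 m[φ5→ice] = [T, T, T]
r1 m[φ5→slip] = [T, T, T]
r1 m[ice→φ0] = [T, T, T]
r1 m[ice→φ1] = [T, T, T]
r1 m[ice→φ2] = [T, T, T]
r1 m[ice→φ5] = [T, T, T]
r1 m[wet→φ2] = [T, T, T]
r1 m[snow→φ0] = [T, T, T]
r1 m[snow→φ4] = [T, T, T]
r1 m[slip→φ4] = [T, T, T]
r1 m[slip→φ5] = [T, T, T]
r1 m[fog→φ1] = [T, T, T]
r1 m[fog→φ3] = [T, T, T]
r1 m[sun→φ3] = [T, T, T]
r2 m[φ0→ice] = [T, T, T]
r2 m[φ0→snow] = [T, T, T]
r2 m[φ1→ice] = [T, T, T]
r2 m[φ1→fog] = [F, T, T]
r2 m[φ2→ice] = [T, T, T]
r2 m[φ2→wet] = [T, T, T]
r2 m[φ3→fog] = [T, T, T]
r2 m[φ3→sun] = [T, T, T]
r2 m[φ4→snow] = [T, F, T]
r2 m[φ4→slip] = [T, F, T]
r2 m[φ5→ice] = [T, T, T]
r2 m[φ5→slip] = [T, T, T]
r2 m[ice→φ0] = [T, T, T]
r2 m[ice→φ1] = [T, T, T]
r2 m[ice→φ2] = [T, T, T]
r2 m[ice→φ5] = [T, T, T]
r2 m[wet→φ2] = [T, T, T]
r2 m[snow→φ0] = [T, F, T]
r2 m[snow→φ4] = [T, T, T]
r2 m[slip→φ4] = [T, T, T]
r2 m[slip→φ5] = [T, F, T]
r2 m[fog→φ1] = [T, T, T]
r2 m[fog→φ3] = [F, T, T]
r2 m[sun→φ3] = [T, T, T]
r3 m[φ0→ice] = [F, T, T]
r3 m[φ0→snow] = [T, T, T]
r3 m[φ1→ice] = [T, T, T]
r3 m[φ1→fog] = [F, T, T]
r3 m[φ2→ice] = [T, T, T]
r3 m[φ2→wet] = [T, T, T]
r3 m[φ3→fog] = [T, T, T]
r3 m[φ3→sun] = [T, F, T]
r3 m[φ4→snow] = [T, F, T]
r3 m[φ4→slip] = [T, F, T]
r3 m[φ5→ice] = [T, T, T]
r3 m[φ5→slip] = [T, T, T]
r3 m[ice→φ0] = [T, T, T]
r3 m[ice→φ1] = [T, T, T]
r3 m[ice→φ2] = [T, T, T]
r3 m[ice→φ5] = [T, T, T]
r3 m[wet→φ2] = [T, T, T]
r3 m[snow→φ0] = [T, F, T]
r3 m[snow→φ4] = [T, T, T]
r3 m[slip→φ4] = [T, T, T]
r3 m[slip→φ5] = [T, F, T]
r3 m[fog→φ1] = [T, T, T]
r3 m[fog→φ3] = [F, T, T]
r3 m[sun→φ3] = [T, T, T]
r4 m[φ0→ice] = [F, T, T]
r4 m[φ0→snow] = [T, T, T]
r4 m[φ1→ice] = [T, T, T]
r4 m[φ1→fog] = [F, T, T]
r4 m[φ2→ice] = [T, T, T]
r4 m[φ2→wet] = [T, T, T]
r4 m[φ3→fog] = [T, T, T]
r4 m[φ3→sun] = [T, F, T]
r4 m[φ4→snow] = [T, F, T]
r4 m[φ4→slip] = [T, F, T]
r4 m[φ5→ice] = [T, T, T]
r4 m[φ5→slip] = [T, T, T]
r4 m[ice→φ0] = [T, T, T]
r4 m[ice→φ1] = [F, T, T]
r4 m[ice→φ2] = [F, T, T]
r4 m[ice→φ5] = [F, T, T]
r4 m[wet→φ2] = [T, T, T]
r4 m[snow→φ0] = [T, F, T]
r4 m[snow→φ4] = [T, T, T]
r4 m[slip→φ4] = [T, T, T]
r4 m[slip→φ5] = [T, F, T]
r4 m[fog→φ1] = [T, T, T]
r4 m[fog→φ3] = [F, T, T]
r4 m[sun→φ3] = [T, T, T]
no fixed point within 4 rounds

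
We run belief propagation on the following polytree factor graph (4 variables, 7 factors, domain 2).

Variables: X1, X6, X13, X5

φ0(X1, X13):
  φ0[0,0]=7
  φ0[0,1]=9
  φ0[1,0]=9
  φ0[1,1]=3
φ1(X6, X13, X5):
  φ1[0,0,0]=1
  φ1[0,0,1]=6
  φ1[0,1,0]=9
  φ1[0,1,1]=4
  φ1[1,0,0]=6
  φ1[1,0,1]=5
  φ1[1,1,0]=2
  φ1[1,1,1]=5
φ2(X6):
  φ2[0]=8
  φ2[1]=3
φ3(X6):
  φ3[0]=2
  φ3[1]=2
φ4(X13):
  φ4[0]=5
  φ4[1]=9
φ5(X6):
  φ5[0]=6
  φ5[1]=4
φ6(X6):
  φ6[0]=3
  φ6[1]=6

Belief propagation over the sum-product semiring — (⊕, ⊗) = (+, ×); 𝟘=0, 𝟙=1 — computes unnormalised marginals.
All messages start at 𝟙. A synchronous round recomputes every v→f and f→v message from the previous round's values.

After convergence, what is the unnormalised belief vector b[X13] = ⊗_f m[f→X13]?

init: all messages = 𝟙 over 2 values
r1 m[φ0→X1] = [16, 12]
r1 m[φ0→X13] = [16, 12]
r1 m[φ1→X6] = [20, 18]
r1 m[φ1→X13] = [18, 20]
r1 m[φ1→X5] = [18, 20]
r1 m[φ2→X6] = [8, 3]
r1 m[φ3→X6] = [2, 2]
r1 m[φ4→X13] = [5, 9]
r1 m[φ5→X6] = [6, 4]
r1 m[φ6→X6] = [3, 6]
r1 m[X1→φ0] = [1, 1]
r1 m[X6→φ1] = [1, 1]
r1 m[X6→φ2] = [1, 1]
r1 m[X6→φ3] = [1, 1]
r1 m[X6→φ5] = [1, 1]
r1 m[X6→φ6] = [1, 1]
r1 m[X13→φ0] = [1, 1]
r1 m[X13→φ1] = [1, 1]
r1 m[X13→φ4] = [1, 1]
r1 m[X5→φ1] = [1, 1]
r2 m[φ0→X1] = [16, 12]
r2 m[φ0→X13] = [16, 12]
r2 m[φ1→X6] = [20, 18]
r2 m[φ1→X13] = [18, 20]
r2 m[φ1→X5] = [18, 20]
r2 m[φ2→X6] = [8, 3]
r2 m[φ3→X6] = [2, 2]
r2 m[φ4→X13] = [5, 9]
r2 m[φ5→X6] = [6, 4]
r2 m[φ6→X6] = [3, 6]
r2 m[X1→φ0] = [1, 1]
r2 m[X6→φ1] = [288, 144]
r2 m[X6→φ2] = [720, 864]
r2 m[X6→φ3] = [2880, 1296]
r2 m[X6→φ5] = [960, 648]
r2 m[X6→φ6] = [1920, 432]
r2 m[X13→φ0] = [90, 180]
r2 m[X13→φ1] = [80, 108]
r2 m[X13→φ4] = [288, 240]
r2 m[X5→φ1] = [1, 1]
r3 m[φ0→X1] = [2250, 1350]
r3 m[φ0→X13] = [16, 12]
r3 m[φ1→X6] = [1964, 1636]
r3 m[φ1→X13] = [3600, 4752]
r3 m[φ1→X5] = [403200, 398016]
r3 m[φ2→X6] = [8, 3]
r3 m[φ3→X6] = [2, 2]
r3 m[φ4→X13] = [5, 9]
r3 m[φ5→X6] = [6, 4]
r3 m[φ6→X6] = [3, 6]
r3 m[X1→φ0] = [1, 1]
r3 m[X6→φ1] = [288, 144]
r3 m[X6→φ2] = [720, 864]
r3 m[X6→φ3] = [2880, 1296]
r3 m[X6→φ5] = [960, 648]
r3 m[X6→φ6] = [1920, 432]
r3 m[X13→φ0] = [90, 180]
r3 m[X13→φ1] = [80, 108]
r3 m[X13→φ4] = [288, 240]
r3 m[X5→φ1] = [1, 1]
r4 m[φ0→X1] = [2250, 1350]
r4 m[φ0→X13] = [16, 12]
r4 m[φ1→X6] = [1964, 1636]
r4 m[φ1→X13] = [3600, 4752]
r4 m[φ1→X5] = [403200, 398016]
r4 m[φ2→X6] = [8, 3]
r4 m[φ3→X6] = [2, 2]
r4 m[φ4→X13] = [5, 9]
r4 m[φ5→X6] = [6, 4]
r4 m[φ6→X6] = [3, 6]
r4 m[X1→φ0] = [1, 1]
r4 m[X6→φ1] = [288, 144]
r4 m[X6→φ2] = [70704, 78528]
r4 m[X6→φ3] = [282816, 117792]
r4 m[X6→φ5] = [94272, 58896]
r4 m[X6→φ6] = [188544, 39264]
r4 m[X13→φ0] = [18000, 42768]
r4 m[X13→φ1] = [80, 108]
r4 m[X13→φ4] = [57600, 57024]
r4 m[X5→φ1] = [1, 1]
r5 m[φ0→X1] = [510912, 290304]
r5 m[φ0→X13] = [16, 12]
r5 m[φ1→X6] = [1964, 1636]
r5 m[φ1→X13] = [3600, 4752]
r5 m[φ1→X5] = [403200, 398016]
r5 m[φ2→X6] = [8, 3]
r5 m[φ3→X6] = [2, 2]
r5 m[φ4→X13] = [5, 9]
r5 m[φ5→X6] = [6, 4]
r5 m[φ6→X6] = [3, 6]
r5 m[X1→φ0] = [1, 1]
r5 m[X6→φ1] = [288, 144]
r5 m[X6→φ2] = [70704, 78528]
r5 m[X6→φ3] = [282816, 117792]
r5 m[X6→φ5] = [94272, 58896]
r5 m[X6→φ6] = [188544, 39264]
r5 m[X13→φ0] = [18000, 42768]
r5 m[X13→φ1] = [80, 108]
r5 m[X13→φ4] = [57600, 57024]
r5 m[X5→φ1] = [1, 1]
r6 m[φ0→X1] = [510912, 290304]
r6 m[φ0→X13] = [16, 12]
r6 m[φ1→X6] = [1964, 1636]
r6 m[φ1→X13] = [3600, 4752]
r6 m[φ1→X5] = [403200, 398016]
r6 m[φ2→X6] = [8, 3]
r6 m[φ3→X6] = [2, 2]
r6 m[φ4→X13] = [5, 9]
r6 m[φ5→X6] = [6, 4]
r6 m[φ6→X6] = [3, 6]
r6 m[X1→φ0] = [1, 1]
r6 m[X6→φ1] = [288, 144]
r6 m[X6→φ2] = [70704, 78528]
r6 m[X6→φ3] = [282816, 117792]
r6 m[X6→φ5] = [94272, 58896]
r6 m[X6→φ6] = [188544, 39264]
r6 m[X13→φ0] = [18000, 42768]
r6 m[X13→φ1] = [80, 108]
r6 m[X13→φ4] = [57600, 57024]
r6 m[X5→φ1] = [1, 1]
fixed point reached at round 6
b[X13] = ⊗ incoming = [288000, 513216]

b[X13] = [288000, 513216]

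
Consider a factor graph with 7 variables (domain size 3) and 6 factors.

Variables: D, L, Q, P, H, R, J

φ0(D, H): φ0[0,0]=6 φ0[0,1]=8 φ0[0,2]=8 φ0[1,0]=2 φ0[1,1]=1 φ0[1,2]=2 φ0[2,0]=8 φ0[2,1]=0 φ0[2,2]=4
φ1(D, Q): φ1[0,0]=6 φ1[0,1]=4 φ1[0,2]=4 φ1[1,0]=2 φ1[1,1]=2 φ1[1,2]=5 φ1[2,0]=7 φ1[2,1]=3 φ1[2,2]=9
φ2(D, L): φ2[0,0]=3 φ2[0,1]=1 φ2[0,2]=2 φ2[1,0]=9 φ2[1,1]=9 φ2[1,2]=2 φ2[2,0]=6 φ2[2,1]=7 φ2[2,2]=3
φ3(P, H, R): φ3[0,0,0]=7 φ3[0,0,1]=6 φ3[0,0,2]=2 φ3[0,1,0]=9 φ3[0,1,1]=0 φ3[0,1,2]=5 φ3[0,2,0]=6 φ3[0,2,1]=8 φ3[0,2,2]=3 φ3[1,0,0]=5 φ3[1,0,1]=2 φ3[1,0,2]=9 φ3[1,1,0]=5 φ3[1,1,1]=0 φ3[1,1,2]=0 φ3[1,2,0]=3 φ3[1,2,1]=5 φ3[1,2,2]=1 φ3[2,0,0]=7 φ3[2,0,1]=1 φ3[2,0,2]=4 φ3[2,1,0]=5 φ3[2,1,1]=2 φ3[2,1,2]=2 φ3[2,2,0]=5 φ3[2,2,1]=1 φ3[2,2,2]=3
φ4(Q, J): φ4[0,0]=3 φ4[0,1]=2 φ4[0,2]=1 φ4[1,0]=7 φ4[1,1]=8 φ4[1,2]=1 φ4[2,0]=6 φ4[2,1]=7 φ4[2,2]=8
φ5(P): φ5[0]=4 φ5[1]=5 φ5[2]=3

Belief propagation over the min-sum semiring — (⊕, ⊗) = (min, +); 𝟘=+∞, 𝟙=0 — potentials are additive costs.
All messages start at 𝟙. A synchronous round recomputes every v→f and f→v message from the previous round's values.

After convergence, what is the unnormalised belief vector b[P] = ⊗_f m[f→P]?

init: all messages = 𝟙 over 3 values
r1 m[φ0→D] = [6, 1, 0]
r1 m[φ0→H] = [2, 0, 2]
r1 m[φ1→D] = [4, 2, 3]
r1 m[φ1→Q] = [2, 2, 4]
r1 m[φ2→D] = [1, 2, 3]
r1 m[φ2→L] = [3, 1, 2]
r1 m[φ3→P] = [0, 0, 1]
r1 m[φ3→H] = [1, 0, 1]
r1 m[φ3→R] = [3, 0, 0]
r1 m[φ4→Q] = [1, 1, 6]
r1 m[φ4→J] = [3, 2, 1]
r1 m[φ5→P] = [4, 5, 3]
r1 m[D→φ0] = [0, 0, 0]
r1 m[D→φ1] = [0, 0, 0]
r1 m[D→φ2] = [0, 0, 0]
r1 m[L→φ2] = [0, 0, 0]
r1 m[Q→φ1] = [0, 0, 0]
r1 m[Q→φ4] = [0, 0, 0]
r1 m[P→φ3] = [0, 0, 0]
r1 m[P→φ5] = [0, 0, 0]
r1 m[H→φ0] = [0, 0, 0]
r1 m[H→φ3] = [0, 0, 0]
r1 m[R→φ3] = [0, 0, 0]
r1 m[J→φ4] = [0, 0, 0]
r2 m[φ0→D] = [6, 1, 0]
r2 m[φ0→H] = [2, 0, 2]
r2 m[φ1→D] = [4, 2, 3]
r2 m[φ1→Q] = [2, 2, 4]
r2 m[φ2→D] = [1, 2, 3]
r2 m[φ2→L] = [3, 1, 2]
r2 m[φ3→P] = [0, 0, 1]
r2 m[φ3→H] = [1, 0, 1]
r2 m[φ3→R] = [3, 0, 0]
r2 m[φ4→Q] = [1, 1, 6]
r2 m[φ4→J] = [3, 2, 1]
r2 m[φ5→P] = [4, 5, 3]
r2 m[D→φ0] = [5, 4, 6]
r2 m[D→φ1] = [7, 3, 3]
r2 m[D→φ2] = [10, 3, 3]
r2 m[L→φ2] = [0, 0, 0]
r2 m[Q→φ1] = [1, 1, 6]
r2 m[Q→φ4] = [2, 2, 4]
r2 m[P→φ3] = [4, 5, 3]
r2 m[P→φ5] = [0, 0, 1]
r2 m[H→φ0] = [1, 0, 1]
r2 m[H→φ3] = [2, 0, 2]
r2 m[R→φ3] = [0, 0, 0]
r2 m[J→φ4] = [0, 0, 0]
r3 m[φ0→D] = [7, 1, 0]
r3 m[φ0→H] = [6, 5, 6]
r3 m[φ1→D] = [5, 3, 4]
r3 m[φ1→Q] = [5, 5, 8]
r3 m[φ2→D] = [1, 2, 3]
r3 m[φ2→L] = [9, 10, 5]
r3 m[φ3→P] = [0, 0, 2]
r3 m[φ3→H] = [4, 4, 4]
r3 m[φ3→R] = [8, 4, 5]
r3 m[φ4→Q] = [1, 1, 6]
r3 m[φ4→J] = [5, 4, 3]
r3 m[φ5→P] = [4, 5, 3]
r3 m[D→φ0] = [5, 4, 6]
r3 m[D→φ1] = [7, 3, 3]
r3 m[D→φ2] = [10, 3, 3]
r3 m[L→φ2] = [0, 0, 0]
r3 m[Q→φ1] = [1, 1, 6]
r3 m[Q→φ4] = [2, 2, 4]
r3 m[P→φ3] = [4, 5, 3]
r3 m[P→φ5] = [0, 0, 1]
r3 m[H→φ0] = [1, 0, 1]
r3 m[H→φ3] = [2, 0, 2]
r3 m[R→φ3] = [0, 0, 0]
r3 m[J→φ4] = [0, 0, 0]
r4 m[φ0→D] = [7, 1, 0]
r4 m[φ0→H] = [6, 5, 6]
r4 m[φ1→D] = [5, 3, 4]
r4 m[φ1→Q] = [5, 5, 8]
r4 m[φ2→D] = [1, 2, 3]
r4 m[φ2→L] = [9, 10, 5]
r4 m[φ3→P] = [0, 0, 2]
r4 m[φ3→H] = [4, 4, 4]
r4 m[φ3→R] = [8, 4, 5]
r4 m[φ4→Q] = [1, 1, 6]
r4 m[φ4→J] = [5, 4, 3]
r4 m[φ5→P] = [4, 5, 3]
r4 m[D→φ0] = [6, 5, 7]
r4 m[D→φ1] = [8, 3, 3]
r4 m[D→φ2] = [12, 4, 4]
r4 m[L→φ2] = [0, 0, 0]
r4 m[Q→φ1] = [1, 1, 6]
r4 m[Q→φ4] = [5, 5, 8]
r4 m[P→φ3] = [4, 5, 3]
r4 m[P→φ5] = [0, 0, 2]
r4 m[H→φ0] = [4, 4, 4]
r4 m[H→φ3] = [6, 5, 6]
r4 m[R→φ3] = [0, 0, 0]
r4 m[J→φ4] = [0, 0, 0]
r5 m[φ0→D] = [10, 5, 4]
r5 m[φ0→H] = [7, 6, 7]
r5 m[φ1→D] = [5, 3, 4]
r5 m[φ1→Q] = [5, 5, 8]
r5 m[φ2→D] = [1, 2, 3]
r5 m[φ2→L] = [10, 11, 6]
r5 m[φ3→P] = [5, 5, 7]
r5 m[φ3→H] = [4, 4, 4]
r5 m[φ3→R] = [13, 9, 10]
r5 m[φ4→Q] = [1, 1, 6]
r5 m[φ4→J] = [8, 7, 6]
r5 m[φ5→P] = [4, 5, 3]
r5 m[D→φ0] = [6, 5, 7]
r5 m[D→φ1] = [8, 3, 3]
r5 m[D→φ2] = [12, 4, 4]
r5 m[L→φ2] = [0, 0, 0]
r5 m[Q→φ1] = [1, 1, 6]
r5 m[Q→φ4] = [5, 5, 8]
r5 m[P→φ3] = [4, 5, 3]
r5 m[P→φ5] = [0, 0, 2]
r5 m[H→φ0] = [4, 4, 4]
r5 m[H→φ3] = [6, 5, 6]
r5 m[R→φ3] = [0, 0, 0]
r5 m[J→φ4] = [0, 0, 0]
r6 m[φ0→D] = [10, 5, 4]
r6 m[φ0→H] = [7, 6, 7]
r6 m[φ1→D] = [5, 3, 4]
r6 m[φ1→Q] = [5, 5, 8]
r6 m[φ2→D] = [1, 2, 3]
r6 m[φ2→L] = [10, 11, 6]
r6 m[φ3→P] = [5, 5, 7]
r6 m[φ3→H] = [4, 4, 4]
r6 m[φ3→R] = [13, 9, 10]
r6 m[φ4→Q] = [1, 1, 6]
r6 m[φ4→J] = [8, 7, 6]
r6 m[φ5→P] = [4, 5, 3]
r6 m[D→φ0] = [6, 5, 7]
r6 m[D→φ1] = [11, 7, 7]
r6 m[D→φ2] = [15, 8, 8]
r6 m[L→φ2] = [0, 0, 0]
r6 m[Q→φ1] = [1, 1, 6]
r6 m[Q→φ4] = [5, 5, 8]
r6 m[P→φ3] = [4, 5, 3]
r6 m[P→φ5] = [5, 5, 7]
r6 m[H→φ0] = [4, 4, 4]
r6 m[H→φ3] = [7, 6, 7]
r6 m[R→φ3] = [0, 0, 0]
r6 m[J→φ4] = [0, 0, 0]
r7 m[φ0→D] = [10, 5, 4]
r7 m[φ0→H] = [7, 6, 7]
r7 m[φ1→D] = [5, 3, 4]
r7 m[φ1→Q] = [9, 9, 12]
r7 m[φ2→D] = [1, 2, 3]
r7 m[φ2→L] = [14, 15, 10]
r7 m[φ3→P] = [6, 6, 8]
r7 m[φ3→H] = [4, 4, 4]
r7 m[φ3→R] = [14, 10, 11]
r7 m[φ4→Q] = [1, 1, 6]
r7 m[φ4→J] = [8, 7, 6]
r7 m[φ5→P] = [4, 5, 3]
r7 m[D→φ0] = [6, 5, 7]
r7 m[D→φ1] = [11, 7, 7]
r7 m[D→φ2] = [15, 8, 8]
r7 m[L→φ2] = [0, 0, 0]
r7 m[Q→φ1] = [1, 1, 6]
r7 m[Q→φ4] = [5, 5, 8]
r7 m[P→φ3] = [4, 5, 3]
r7 m[P→φ5] = [5, 5, 7]
r7 m[H→φ0] = [4, 4, 4]
r7 m[H→φ3] = [7, 6, 7]
r7 m[R→φ3] = [0, 0, 0]
r7 m[J→φ4] = [0, 0, 0]
r8 m[φ0→D] = [10, 5, 4]
r8 m[φ0→H] = [7, 6, 7]
r8 m[φ1→D] = [5, 3, 4]
r8 m[φ1→Q] = [9, 9, 12]
r8 m[φ2→D] = [1, 2, 3]
r8 m[φ2→L] = [14, 15, 10]
r8 m[φ3→P] = [6, 6, 8]
r8 m[φ3→H] = [4, 4, 4]
r8 m[φ3→R] = [14, 10, 11]
r8 m[φ4→Q] = [1, 1, 6]
r8 m[φ4→J] = [8, 7, 6]
r8 m[φ5→P] = [4, 5, 3]
r8 m[D→φ0] = [6, 5, 7]
r8 m[D→φ1] = [11, 7, 7]
r8 m[D→φ2] = [15, 8, 8]
r8 m[L→φ2] = [0, 0, 0]
r8 m[Q→φ1] = [1, 1, 6]
r8 m[Q→φ4] = [9, 9, 12]
r8 m[P→φ3] = [4, 5, 3]
r8 m[P→φ5] = [6, 6, 8]
r8 m[H→φ0] = [4, 4, 4]
r8 m[H→φ3] = [7, 6, 7]
r8 m[R→φ3] = [0, 0, 0]
r8 m[J→φ4] = [0, 0, 0]
r9 m[φ0→D] = [10, 5, 4]
r9 m[φ0→H] = [7, 6, 7]
r9 m[φ1→D] = [5, 3, 4]
r9 m[φ1→Q] = [9, 9, 12]
r9 m[φ2→D] = [1, 2, 3]
r9 m[φ2→L] = [14, 15, 10]
r9 m[φ3→P] = [6, 6, 8]
r9 m[φ3→H] = [4, 4, 4]
r9 m[φ3→R] = [14, 10, 11]
r9 m[φ4→Q] = [1, 1, 6]
r9 m[φ4→J] = [12, 11, 10]
r9 m[φ5→P] = [4, 5, 3]
r9 m[D→φ0] = [6, 5, 7]
r9 m[D→φ1] = [11, 7, 7]
r9 m[D→φ2] = [15, 8, 8]
r9 m[L→φ2] = [0, 0, 0]
r9 m[Q→φ1] = [1, 1, 6]
r9 m[Q→φ4] = [9, 9, 12]
r9 m[P→φ3] = [4, 5, 3]
r9 m[P→φ5] = [6, 6, 8]
r9 m[H→φ0] = [4, 4, 4]
r9 m[H→φ3] = [7, 6, 7]
r9 m[R→φ3] = [0, 0, 0]
r9 m[J→φ4] = [0, 0, 0]
r10 m[φ0→D] = [10, 5, 4]
r10 m[φ0→H] = [7, 6, 7]
r10 m[φ1→D] = [5, 3, 4]
r10 m[φ1→Q] = [9, 9, 12]
r10 m[φ2→D] = [1, 2, 3]
r10 m[φ2→L] = [14, 15, 10]
r10 m[φ3→P] = [6, 6, 8]
r10 m[φ3→H] = [4, 4, 4]
r10 m[φ3→R] = [14, 10, 11]
r10 m[φ4→Q] = [1, 1, 6]
r10 m[φ4→J] = [12, 11, 10]
r10 m[φ5→P] = [4, 5, 3]
r10 m[D→φ0] = [6, 5, 7]
r10 m[D→φ1] = [11, 7, 7]
r10 m[D→φ2] = [15, 8, 8]
r10 m[L→φ2] = [0, 0, 0]
r10 m[Q→φ1] = [1, 1, 6]
r10 m[Q→φ4] = [9, 9, 12]
r10 m[P→φ3] = [4, 5, 3]
r10 m[P→φ5] = [6, 6, 8]
r10 m[H→φ0] = [4, 4, 4]
r10 m[H→φ3] = [7, 6, 7]
r10 m[R→φ3] = [0, 0, 0]
r10 m[J→φ4] = [0, 0, 0]
fixed point reached at round 10
b[P] = ⊗ incoming = [10, 11, 11]

b[P] = [10, 11, 11]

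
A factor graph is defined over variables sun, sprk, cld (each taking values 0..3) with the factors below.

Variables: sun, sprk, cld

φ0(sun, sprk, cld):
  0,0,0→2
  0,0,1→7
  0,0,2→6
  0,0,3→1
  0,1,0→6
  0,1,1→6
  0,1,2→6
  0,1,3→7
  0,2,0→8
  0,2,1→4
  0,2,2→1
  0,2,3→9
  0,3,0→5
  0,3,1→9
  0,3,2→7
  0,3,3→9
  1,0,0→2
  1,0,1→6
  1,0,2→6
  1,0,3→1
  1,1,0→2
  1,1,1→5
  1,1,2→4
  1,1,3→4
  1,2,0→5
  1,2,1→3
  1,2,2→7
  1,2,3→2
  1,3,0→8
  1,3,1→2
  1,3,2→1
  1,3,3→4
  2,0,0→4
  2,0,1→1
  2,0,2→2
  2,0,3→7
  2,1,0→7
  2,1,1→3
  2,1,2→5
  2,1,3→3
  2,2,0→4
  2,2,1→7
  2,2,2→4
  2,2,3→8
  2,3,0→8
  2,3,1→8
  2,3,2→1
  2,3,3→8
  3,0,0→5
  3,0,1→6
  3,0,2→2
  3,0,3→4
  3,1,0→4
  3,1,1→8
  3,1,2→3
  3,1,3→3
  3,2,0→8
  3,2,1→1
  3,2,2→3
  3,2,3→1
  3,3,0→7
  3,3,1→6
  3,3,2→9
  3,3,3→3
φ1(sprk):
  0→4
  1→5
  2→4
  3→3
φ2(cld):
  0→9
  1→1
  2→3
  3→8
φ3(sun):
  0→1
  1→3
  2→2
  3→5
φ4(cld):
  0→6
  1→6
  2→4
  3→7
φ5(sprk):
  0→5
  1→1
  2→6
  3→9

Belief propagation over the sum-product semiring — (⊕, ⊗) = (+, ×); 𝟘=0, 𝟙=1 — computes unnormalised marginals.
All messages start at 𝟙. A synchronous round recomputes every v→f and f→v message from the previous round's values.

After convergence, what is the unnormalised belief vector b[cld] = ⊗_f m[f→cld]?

b[cld] = [265356, 23340, 43128, 180768]

init: all messages = 𝟙 over 4 values
r1 m[φ0→sun] = [93, 62, 80, 73]
r1 m[φ0→sprk] = [62, 76, 75, 95]
r1 m[φ0→cld] = [85, 82, 67, 74]
r1 m[φ1→sprk] = [4, 5, 4, 3]
r1 m[φ2→cld] = [9, 1, 3, 8]
r1 m[φ3→sun] = [1, 3, 2, 5]
r1 m[φ4→cld] = [6, 6, 4, 7]
r1 m[φ5→sprk] = [5, 1, 6, 9]
r1 m[sun→φ0] = [1, 1, 1, 1]
r1 m[sun→φ3] = [1, 1, 1, 1]
r1 m[sprk→φ0] = [1, 1, 1, 1]
r1 m[sprk→φ1] = [1, 1, 1, 1]
r1 m[sprk→φ5] = [1, 1, 1, 1]
r1 m[cld→φ0] = [1, 1, 1, 1]
r1 m[cld→φ2] = [1, 1, 1, 1]
r1 m[cld→φ4] = [1, 1, 1, 1]
r2 m[φ0→sun] = [93, 62, 80, 73]
r2 m[φ0→sprk] = [62, 76, 75, 95]
r2 m[φ0→cld] = [85, 82, 67, 74]
r2 m[φ1→sprk] = [4, 5, 4, 3]
r2 m[φ2→cld] = [9, 1, 3, 8]
r2 m[φ3→sun] = [1, 3, 2, 5]
r2 m[φ4→cld] = [6, 6, 4, 7]
r2 m[φ5→sprk] = [5, 1, 6, 9]
r2 m[sun→φ0] = [1, 3, 2, 5]
r2 m[sun→φ3] = [93, 62, 80, 73]
r2 m[sprk→φ0] = [20, 5, 24, 27]
r2 m[sprk→φ1] = [310, 76, 450, 855]
r2 m[sprk→φ5] = [248, 380, 300, 285]
r2 m[cld→φ0] = [54, 6, 12, 56]
r2 m[cld→φ2] = [510, 492, 268, 518]
r2 m[cld→φ4] = [765, 82, 201, 592]
r3 m[φ0→sun] = [57632, 37466, 59356, 44770]
r3 m[φ0→sprk] = [5140, 5642, 6582, 8282]
r3 m[φ0→cld] = [4914, 3890, 3594, 3228]
r3 m[φ1→sprk] = [4, 5, 4, 3]
r3 m[φ2→cld] = [9, 1, 3, 8]
r3 m[φ3→sun] = [1, 3, 2, 5]
r3 m[φ4→cld] = [6, 6, 4, 7]
r3 m[φ5→sprk] = [5, 1, 6, 9]
r3 m[sun→φ0] = [1, 3, 2, 5]
r3 m[sun→φ3] = [93, 62, 80, 73]
r3 m[sprk→φ0] = [20, 5, 24, 27]
r3 m[sprk→φ1] = [310, 76, 450, 855]
r3 m[sprk→φ5] = [248, 380, 300, 285]
r3 m[cld→φ0] = [54, 6, 12, 56]
r3 m[cld→φ2] = [510, 492, 268, 518]
r3 m[cld→φ4] = [765, 82, 201, 592]
r4 m[φ0→sun] = [57632, 37466, 59356, 44770]
r4 m[φ0→sprk] = [5140, 5642, 6582, 8282]
r4 m[φ0→cld] = [4914, 3890, 3594, 3228]
r4 m[φ1→sprk] = [4, 5, 4, 3]
r4 m[φ2→cld] = [9, 1, 3, 8]
r4 m[φ3→sun] = [1, 3, 2, 5]
r4 m[φ4→cld] = [6, 6, 4, 7]
r4 m[φ5→sprk] = [5, 1, 6, 9]
r4 m[sun→φ0] = [1, 3, 2, 5]
r4 m[sun→φ3] = [57632, 37466, 59356, 44770]
r4 m[sprk→φ0] = [20, 5, 24, 27]
r4 m[sprk→φ1] = [25700, 5642, 39492, 74538]
r4 m[sprk→φ5] = [20560, 28210, 26328, 24846]
r4 m[cld→φ0] = [54, 6, 12, 56]
r4 m[cld→φ2] = [29484, 23340, 14376, 22596]
r4 m[cld→φ4] = [44226, 3890, 10782, 25824]
r5 m[φ0→sun] = [57632, 37466, 59356, 44770]
r5 m[φ0→sprk] = [5140, 5642, 6582, 8282]
r5 m[φ0→cld] = [4914, 3890, 3594, 3228]
r5 m[φ1→sprk] = [4, 5, 4, 3]
r5 m[φ2→cld] = [9, 1, 3, 8]
r5 m[φ3→sun] = [1, 3, 2, 5]
r5 m[φ4→cld] = [6, 6, 4, 7]
r5 m[φ5→sprk] = [5, 1, 6, 9]
r5 m[sun→φ0] = [1, 3, 2, 5]
r5 m[sun→φ3] = [57632, 37466, 59356, 44770]
r5 m[sprk→φ0] = [20, 5, 24, 27]
r5 m[sprk→φ1] = [25700, 5642, 39492, 74538]
r5 m[sprk→φ5] = [20560, 28210, 26328, 24846]
r5 m[cld→φ0] = [54, 6, 12, 56]
r5 m[cld→φ2] = [29484, 23340, 14376, 22596]
r5 m[cld→φ4] = [44226, 3890, 10782, 25824]
fixed point reached at round 5
b[cld] = ⊗ incoming = [265356, 23340, 43128, 180768]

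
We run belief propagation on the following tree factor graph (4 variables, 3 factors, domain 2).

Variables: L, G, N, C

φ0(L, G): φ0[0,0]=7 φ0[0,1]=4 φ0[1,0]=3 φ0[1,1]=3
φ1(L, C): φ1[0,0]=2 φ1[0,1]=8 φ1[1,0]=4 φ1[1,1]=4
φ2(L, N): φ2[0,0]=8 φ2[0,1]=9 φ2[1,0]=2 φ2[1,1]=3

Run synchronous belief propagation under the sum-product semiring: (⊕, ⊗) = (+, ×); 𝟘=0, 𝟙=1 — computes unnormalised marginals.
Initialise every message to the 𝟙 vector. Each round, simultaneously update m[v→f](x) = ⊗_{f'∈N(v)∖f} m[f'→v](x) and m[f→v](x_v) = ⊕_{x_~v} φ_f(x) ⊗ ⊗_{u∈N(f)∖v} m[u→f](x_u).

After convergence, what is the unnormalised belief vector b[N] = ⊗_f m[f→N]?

init: all messages = 𝟙 over 2 values
r1 m[φ0→L] = [11, 6]
r1 m[φ0→G] = [10, 7]
r1 m[φ1→L] = [10, 8]
r1 m[φ1→C] = [6, 12]
r1 m[φ2→L] = [17, 5]
r1 m[φ2→N] = [10, 12]
r1 m[L→φ0] = [1, 1]
r1 m[L→φ1] = [1, 1]
r1 m[L→φ2] = [1, 1]
r1 m[G→φ0] = [1, 1]
r1 m[N→φ2] = [1, 1]
r1 m[C→φ1] = [1, 1]
r2 m[φ0→L] = [11, 6]
r2 m[φ0→G] = [10, 7]
r2 m[φ1→L] = [10, 8]
r2 m[φ1→C] = [6, 12]
r2 m[φ2→L] = [17, 5]
r2 m[φ2→N] = [10, 12]
r2 m[L→φ0] = [170, 40]
r2 m[L→φ1] = [187, 30]
r2 m[L→φ2] = [110, 48]
r2 m[G→φ0] = [1, 1]
r2 m[N→φ2] = [1, 1]
r2 m[C→φ1] = [1, 1]
r3 m[φ0→L] = [11, 6]
r3 m[φ0→G] = [1310, 800]
r3 m[φ1→L] = [10, 8]
r3 m[φ1→C] = [494, 1616]
r3 m[φ2→L] = [17, 5]
r3 m[φ2→N] = [976, 1134]
r3 m[L→φ0] = [170, 40]
r3 m[L→φ1] = [187, 30]
r3 m[L→φ2] = [110, 48]
r3 m[G→φ0] = [1, 1]
r3 m[N→φ2] = [1, 1]
r3 m[C→φ1] = [1, 1]
r4 m[φ0→L] = [11, 6]
r4 m[φ0→G] = [1310, 800]
r4 m[φ1→L] = [10, 8]
r4 m[φ1→C] = [494, 1616]
r4 m[φ2→L] = [17, 5]
r4 m[φ2→N] = [976, 1134]
r4 m[L→φ0] = [170, 40]
r4 m[L→φ1] = [187, 30]
r4 m[L→φ2] = [110, 48]
r4 m[G→φ0] = [1, 1]
r4 m[N→φ2] = [1, 1]
r4 m[C→φ1] = [1, 1]
fixed point reached at round 4
b[N] = ⊗ incoming = [976, 1134]

b[N] = [976, 1134]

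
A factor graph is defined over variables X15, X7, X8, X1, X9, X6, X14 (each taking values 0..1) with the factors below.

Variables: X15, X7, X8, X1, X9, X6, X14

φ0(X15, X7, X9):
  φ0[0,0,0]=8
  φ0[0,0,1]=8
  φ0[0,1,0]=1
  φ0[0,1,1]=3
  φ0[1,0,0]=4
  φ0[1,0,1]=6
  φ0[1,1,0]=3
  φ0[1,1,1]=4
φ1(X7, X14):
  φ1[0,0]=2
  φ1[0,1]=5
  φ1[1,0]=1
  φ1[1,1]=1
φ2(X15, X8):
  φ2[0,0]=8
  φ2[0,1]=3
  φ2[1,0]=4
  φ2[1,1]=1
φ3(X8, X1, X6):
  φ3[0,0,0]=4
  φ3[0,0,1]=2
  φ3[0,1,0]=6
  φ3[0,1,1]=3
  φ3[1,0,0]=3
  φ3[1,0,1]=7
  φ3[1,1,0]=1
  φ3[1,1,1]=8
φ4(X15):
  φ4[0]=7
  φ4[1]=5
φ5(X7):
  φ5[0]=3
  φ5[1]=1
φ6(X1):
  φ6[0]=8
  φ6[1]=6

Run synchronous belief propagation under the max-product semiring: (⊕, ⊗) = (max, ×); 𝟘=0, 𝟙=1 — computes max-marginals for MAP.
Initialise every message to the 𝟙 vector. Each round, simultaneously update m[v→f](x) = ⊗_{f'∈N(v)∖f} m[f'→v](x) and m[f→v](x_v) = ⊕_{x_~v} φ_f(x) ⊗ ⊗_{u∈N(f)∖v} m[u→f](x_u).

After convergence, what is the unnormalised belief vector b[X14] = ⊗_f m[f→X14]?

init: all messages = 𝟙 over 2 values
r1 m[φ0→X15] = [8, 6]
r1 m[φ0→X7] = [8, 4]
r1 m[φ0→X9] = [8, 8]
r1 m[φ1→X7] = [5, 1]
r1 m[φ1→X14] = [2, 5]
r1 m[φ2→X15] = [8, 4]
r1 m[φ2→X8] = [8, 3]
r1 m[φ3→X8] = [6, 8]
r1 m[φ3→X1] = [7, 8]
r1 m[φ3→X6] = [6, 8]
r1 m[φ4→X15] = [7, 5]
r1 m[φ5→X7] = [3, 1]
r1 m[φ6→X1] = [8, 6]
r1 m[X15→φ0] = [1, 1]
r1 m[X15→φ2] = [1, 1]
r1 m[X15→φ4] = [1, 1]
r1 m[X7→φ0] = [1, 1]
r1 m[X7→φ1] = [1, 1]
r1 m[X7→φ5] = [1, 1]
r1 m[X8→φ2] = [1, 1]
r1 m[X8→φ3] = [1, 1]
r1 m[X1→φ3] = [1, 1]
r1 m[X1→φ6] = [1, 1]
r1 m[X9→φ0] = [1, 1]
r1 m[X6→φ3] = [1, 1]
r1 m[X14→φ1] = [1, 1]
r2 m[φ0→X15] = [8, 6]
r2 m[φ0→X7] = [8, 4]
r2 m[φ0→X9] = [8, 8]
r2 m[φ1→X7] = [5, 1]
r2 m[φ1→X14] = [2, 5]
r2 m[φ2→X15] = [8, 4]
r2 m[φ2→X8] = [8, 3]
r2 m[φ3→X8] = [6, 8]
r2 m[φ3→X1] = [7, 8]
r2 m[φ3→X6] = [6, 8]
r2 m[φ4→X15] = [7, 5]
r2 m[φ5→X7] = [3, 1]
r2 m[φ6→X1] = [8, 6]
r2 m[X15→φ0] = [56, 20]
r2 m[X15→φ2] = [56, 30]
r2 m[X15→φ4] = [64, 24]
r2 m[X7→φ0] = [15, 1]
r2 m[X7→φ1] = [24, 4]
r2 m[X7→φ5] = [40, 4]
r2 m[X8→φ2] = [6, 8]
r2 m[X8→φ3] = [8, 3]
r2 m[X1→φ3] = [8, 6]
r2 m[X1→φ6] = [7, 8]
r2 m[X9→φ0] = [1, 1]
r2 m[X6→φ3] = [1, 1]
r2 m[X14→φ1] = [1, 1]
r3 m[φ0→X15] = [120, 90]
r3 m[φ0→X7] = [448, 168]
r3 m[φ0→X9] = [6720, 6720]
r3 m[φ1→X7] = [5, 1]
r3 m[φ1→X14] = [48, 120]
r3 m[φ2→X15] = [48, 24]
r3 m[φ2→X8] = [448, 168]
r3 m[φ3→X8] = [36, 56]
r3 m[φ3→X1] = [32, 48]
r3 m[φ3→X6] = [288, 168]
r3 m[φ4→X15] = [7, 5]
r3 m[φ5→X7] = [3, 1]
r3 m[φ6→X1] = [8, 6]
r3 m[X15→φ0] = [56, 20]
r3 m[X15→φ2] = [56, 30]
r3 m[X15→φ4] = [64, 24]
r3 m[X7→φ0] = [15, 1]
r3 m[X7→φ1] = [24, 4]
r3 m[X7→φ5] = [40, 4]
r3 m[X8→φ2] = [6, 8]
r3 m[X8→φ3] = [8, 3]
r3 m[X1→φ3] = [8, 6]
r3 m[X1→φ6] = [7, 8]
r3 m[X9→φ0] = [1, 1]
r3 m[X6→φ3] = [1, 1]
r3 m[X14→φ1] = [1, 1]
r4 m[φ0→X15] = [120, 90]
r4 m[φ0→X7] = [448, 168]
r4 m[φ0→X9] = [6720, 6720]
r4 m[φ1→X7] = [5, 1]
r4 m[φ1→X14] = [48, 120]
r4 m[φ2→X15] = [48, 24]
r4 m[φ2→X8] = [448, 168]
r4 m[φ3→X8] = [36, 56]
r4 m[φ3→X1] = [32, 48]
r4 m[φ3→X6] = [288, 168]
r4 m[φ4→X15] = [7, 5]
r4 m[φ5→X7] = [3, 1]
r4 m[φ6→X1] = [8, 6]
r4 m[X15→φ0] = [336, 120]
r4 m[X15→φ2] = [840, 450]
r4 m[X15→φ4] = [5760, 2160]
r4 m[X7→φ0] = [15, 1]
r4 m[X7→φ1] = [1344, 168]
r4 m[X7→φ5] = [2240, 168]
r4 m[X8→φ2] = [36, 56]
r4 m[X8→φ3] = [448, 168]
r4 m[X1→φ3] = [8, 6]
r4 m[X1→φ6] = [32, 48]
r4 m[X9→φ0] = [1, 1]
r4 m[X6→φ3] = [1, 1]
r4 m[X14→φ1] = [1, 1]
r5 m[φ0→X15] = [120, 90]
r5 m[φ0→X7] = [2688, 1008]
r5 m[φ0→X9] = [40320, 40320]
r5 m[φ1→X7] = [5, 1]
r5 m[φ1→X14] = [2688, 6720]
r5 m[φ2→X15] = [288, 144]
r5 m[φ2→X8] = [6720, 2520]
r5 m[φ3→X8] = [36, 56]
r5 m[φ3→X1] = [1792, 2688]
r5 m[φ3→X6] = [16128, 9408]
r5 m[φ4→X15] = [7, 5]
r5 m[φ5→X7] = [3, 1]
r5 m[φ6→X1] = [8, 6]
r5 m[X15→φ0] = [336, 120]
r5 m[X15→φ2] = [840, 450]
r5 m[X15→φ4] = [5760, 2160]
r5 m[X7→φ0] = [15, 1]
r5 m[X7→φ1] = [1344, 168]
r5 m[X7→φ5] = [2240, 168]
r5 m[X8→φ2] = [36, 56]
r5 m[X8→φ3] = [448, 168]
r5 m[X1→φ3] = [8, 6]
r5 m[X1→φ6] = [32, 48]
r5 m[X9→φ0] = [1, 1]
r5 m[X6→φ3] = [1, 1]
r5 m[X14→φ1] = [1, 1]
r6 m[φ0→X15] = [120, 90]
r6 m[φ0→X7] = [2688, 1008]
r6 m[φ0→X9] = [40320, 40320]
r6 m[φ1→X7] = [5, 1]
r6 m[φ1→X14] = [2688, 6720]
r6 m[φ2→X15] = [288, 144]
r6 m[φ2→X8] = [6720, 2520]
r6 m[φ3→X8] = [36, 56]
r6 m[φ3→X1] = [1792, 2688]
r6 m[φ3→X6] = [16128, 9408]
r6 m[φ4→X15] = [7, 5]
r6 m[φ5→X7] = [3, 1]
r6 m[φ6→X1] = [8, 6]
r6 m[X15→φ0] = [2016, 720]
r6 m[X15→φ2] = [840, 450]
r6 m[X15→φ4] = [34560, 12960]
r6 m[X7→φ0] = [15, 1]
r6 m[X7→φ1] = [8064, 1008]
r6 m[X7→φ5] = [13440, 1008]
r6 m[X8→φ2] = [36, 56]
r6 m[X8→φ3] = [6720, 2520]
r6 m[X1→φ3] = [8, 6]
r6 m[X1→φ6] = [1792, 2688]
r6 m[X9→φ0] = [1, 1]
r6 m[X6→φ3] = [1, 1]
r6 m[X14→φ1] = [1, 1]
r7 m[φ0→X15] = [120, 90]
r7 m[φ0→X7] = [16128, 6048]
r7 m[φ0→X9] = [241920, 241920]
r7 m[φ1→X7] = [5, 1]
r7 m[φ1→X14] = [16128, 40320]
r7 m[φ2→X15] = [288, 144]
r7 m[φ2→X8] = [6720, 2520]
r7 m[φ3→X8] = [36, 56]
r7 m[φ3→X1] = [26880, 40320]
r7 m[φ3→X6] = [241920, 141120]
r7 m[φ4→X15] = [7, 5]
r7 m[φ5→X7] = [3, 1]
r7 m[φ6→X1] = [8, 6]
r7 m[X15→φ0] = [2016, 720]
r7 m[X15→φ2] = [840, 450]
r7 m[X15→φ4] = [34560, 12960]
r7 m[X7→φ0] = [15, 1]
r7 m[X7→φ1] = [8064, 1008]
r7 m[X7→φ5] = [13440, 1008]
r7 m[X8→φ2] = [36, 56]
r7 m[X8→φ3] = [6720, 2520]
r7 m[X1→φ3] = [8, 6]
r7 m[X1→φ6] = [1792, 2688]
r7 m[X9→φ0] = [1, 1]
r7 m[X6→φ3] = [1, 1]
r7 m[X14→φ1] = [1, 1]
r8 m[φ0→X15] = [120, 90]
r8 m[φ0→X7] = [16128, 6048]
r8 m[φ0→X9] = [241920, 241920]
r8 m[φ1→X7] = [5, 1]
r8 m[φ1→X14] = [16128, 40320]
r8 m[φ2→X15] = [288, 144]
r8 m[φ2→X8] = [6720, 2520]
r8 m[φ3→X8] = [36, 56]
r8 m[φ3→X1] = [26880, 40320]
r8 m[φ3→X6] = [241920, 141120]
r8 m[φ4→X15] = [7, 5]
r8 m[φ5→X7] = [3, 1]
r8 m[φ6→X1] = [8, 6]
r8 m[X15→φ0] = [2016, 720]
r8 m[X15→φ2] = [840, 450]
r8 m[X15→φ4] = [34560, 12960]
r8 m[X7→φ0] = [15, 1]
r8 m[X7→φ1] = [48384, 6048]
r8 m[X7→φ5] = [80640, 6048]
r8 m[X8→φ2] = [36, 56]
r8 m[X8→φ3] = [6720, 2520]
r8 m[X1→φ3] = [8, 6]
r8 m[X1→φ6] = [26880, 40320]
r8 m[X9→φ0] = [1, 1]
r8 m[X6→φ3] = [1, 1]
r8 m[X14→φ1] = [1, 1]
r9 m[φ0→X15] = [120, 90]
r9 m[φ0→X7] = [16128, 6048]
r9 m[φ0→X9] = [241920, 241920]
r9 m[φ1→X7] = [5, 1]
r9 m[φ1→X14] = [96768, 241920]
r9 m[φ2→X15] = [288, 144]
r9 m[φ2→X8] = [6720, 2520]
r9 m[φ3→X8] = [36, 56]
r9 m[φ3→X1] = [26880, 40320]
r9 m[φ3→X6] = [241920, 141120]
r9 m[φ4→X15] = [7, 5]
r9 m[φ5→X7] = [3, 1]
r9 m[φ6→X1] = [8, 6]
r9 m[X15→φ0] = [2016, 720]
r9 m[X15→φ2] = [840, 450]
r9 m[X15→φ4] = [34560, 12960]
r9 m[X7→φ0] = [15, 1]
r9 m[X7→φ1] = [48384, 6048]
r9 m[X7→φ5] = [80640, 6048]
r9 m[X8→φ2] = [36, 56]
r9 m[X8→φ3] = [6720, 2520]
r9 m[X1→φ3] = [8, 6]
r9 m[X1→φ6] = [26880, 40320]
r9 m[X9→φ0] = [1, 1]
r9 m[X6→φ3] = [1, 1]
r9 m[X14→φ1] = [1, 1]
r10 m[φ0→X15] = [120, 90]
r10 m[φ0→X7] = [16128, 6048]
r10 m[φ0→X9] = [241920, 241920]
r10 m[φ1→X7] = [5, 1]
r10 m[φ1→X14] = [96768, 241920]
r10 m[φ2→X15] = [288, 144]
r10 m[φ2→X8] = [6720, 2520]
r10 m[φ3→X8] = [36, 56]
r10 m[φ3→X1] = [26880, 40320]
r10 m[φ3→X6] = [241920, 141120]
r10 m[φ4→X15] = [7, 5]
r10 m[φ5→X7] = [3, 1]
r10 m[φ6→X1] = [8, 6]
r10 m[X15→φ0] = [2016, 720]
r10 m[X15→φ2] = [840, 450]
r10 m[X15→φ4] = [34560, 12960]
r10 m[X7→φ0] = [15, 1]
r10 m[X7→φ1] = [48384, 6048]
r10 m[X7→φ5] = [80640, 6048]
r10 m[X8→φ2] = [36, 56]
r10 m[X8→φ3] = [6720, 2520]
r10 m[X1→φ3] = [8, 6]
r10 m[X1→φ6] = [26880, 40320]
r10 m[X9→φ0] = [1, 1]
r10 m[X6→φ3] = [1, 1]
r10 m[X14→φ1] = [1, 1]
fixed point reached at round 10
b[X14] = ⊗ incoming = [96768, 241920]

b[X14] = [96768, 241920]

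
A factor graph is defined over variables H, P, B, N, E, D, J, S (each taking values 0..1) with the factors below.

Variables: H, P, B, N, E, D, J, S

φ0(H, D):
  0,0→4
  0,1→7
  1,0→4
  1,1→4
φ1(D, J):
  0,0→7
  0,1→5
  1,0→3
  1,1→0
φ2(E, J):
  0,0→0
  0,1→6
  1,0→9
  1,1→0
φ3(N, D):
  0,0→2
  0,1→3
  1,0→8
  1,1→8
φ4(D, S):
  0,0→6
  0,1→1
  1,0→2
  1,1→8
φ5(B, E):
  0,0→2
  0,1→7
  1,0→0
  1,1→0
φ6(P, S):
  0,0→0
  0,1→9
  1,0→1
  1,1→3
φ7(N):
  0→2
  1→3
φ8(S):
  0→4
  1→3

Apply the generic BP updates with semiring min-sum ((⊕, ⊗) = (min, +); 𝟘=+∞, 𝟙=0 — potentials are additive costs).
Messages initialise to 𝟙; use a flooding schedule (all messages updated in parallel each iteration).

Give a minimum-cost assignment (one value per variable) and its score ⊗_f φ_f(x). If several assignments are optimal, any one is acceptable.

assignment: (H=1, P=0, B=1, N=0, E=1, D=1, J=1, S=0); score = 15

init: all messages = 𝟙 over 2 values
r1 m[φ0→H] = [4, 4]
r1 m[φ0→D] = [4, 4]
r1 m[φ1→D] = [5, 0]
r1 m[φ1→J] = [3, 0]
r1 m[φ2→E] = [0, 0]
r1 m[φ2→J] = [0, 0]
r1 m[φ3→N] = [2, 8]
r1 m[φ3→D] = [2, 3]
r1 m[φ4→D] = [1, 2]
r1 m[φ4→S] = [2, 1]
r1 m[φ5→B] = [2, 0]
r1 m[φ5→E] = [0, 0]
r1 m[φ6→P] = [0, 1]
r1 m[φ6→S] = [0, 3]
r1 m[φ7→N] = [2, 3]
r1 m[φ8→S] = [4, 3]
r1 m[H→φ0] = [0, 0]
r1 m[P→φ6] = [0, 0]
r1 m[B→φ5] = [0, 0]
r1 m[N→φ3] = [0, 0]
r1 m[N→φ7] = [0, 0]
r1 m[E→φ2] = [0, 0]
r1 m[E→φ5] = [0, 0]
r1 m[D→φ0] = [0, 0]
r1 m[D→φ1] = [0, 0]
r1 m[D→φ3] = [0, 0]
r1 m[D→φ4] = [0, 0]
r1 m[J→φ1] = [0, 0]
r1 m[J→φ2] = [0, 0]
r1 m[S→φ4] = [0, 0]
r1 m[S→φ6] = [0, 0]
r1 m[S→φ8] = [0, 0]
r2 m[φ0→H] = [4, 4]
r2 m[φ0→D] = [4, 4]
r2 m[φ1→D] = [5, 0]
r2 m[φ1→J] = [3, 0]
r2 m[φ2→E] = [0, 0]
r2 m[φ2→J] = [0, 0]
r2 m[φ3→N] = [2, 8]
r2 m[φ3→D] = [2, 3]
r2 m[φ4→D] = [1, 2]
r2 m[φ4→S] = [2, 1]
r2 m[φ5→B] = [2, 0]
r2 m[φ5→E] = [0, 0]
r2 m[φ6→P] = [0, 1]
r2 m[φ6→S] = [0, 3]
r2 m[φ7→N] = [2, 3]
r2 m[φ8→S] = [4, 3]
r2 m[H→φ0] = [0, 0]
r2 m[P→φ6] = [0, 0]
r2 m[B→φ5] = [0, 0]
r2 m[N→φ3] = [2, 3]
r2 m[N→φ7] = [2, 8]
r2 m[E→φ2] = [0, 0]
r2 m[E→φ5] = [0, 0]
r2 m[D→φ0] = [8, 5]
r2 m[D→φ1] = [7, 9]
r2 m[D→φ3] = [10, 6]
r2 m[D→φ4] = [11, 7]
r2 m[J→φ1] = [0, 0]
r2 m[J→φ2] = [3, 0]
r2 m[S→φ4] = [4, 6]
r2 m[S→φ6] = [6, 4]
r2 m[S→φ8] = [2, 4]
r3 m[φ0→H] = [12, 9]
r3 m[φ0→D] = [4, 4]
r3 m[φ1→D] = [5, 0]
r3 m[φ1→J] = [12, 9]
r3 m[φ2→E] = [3, 0]
r3 m[φ2→J] = [0, 0]
r3 m[φ3→N] = [9, 14]
r3 m[φ3→D] = [4, 5]
r3 m[φ4→D] = [7, 6]
r3 m[φ4→S] = [9, 12]
r3 m[φ5→B] = [2, 0]
r3 m[φ5→E] = [0, 0]
r3 m[φ6→P] = [6, 7]
r3 m[φ6→S] = [0, 3]
r3 m[φ7→N] = [2, 3]
r3 m[φ8→S] = [4, 3]
r3 m[H→φ0] = [0, 0]
r3 m[P→φ6] = [0, 0]
r3 m[B→φ5] = [0, 0]
r3 m[N→φ3] = [2, 3]
r3 m[N→φ7] = [2, 8]
r3 m[E→φ2] = [0, 0]
r3 m[E→φ5] = [0, 0]
r3 m[D→φ0] = [8, 5]
r3 m[D→φ1] = [7, 9]
r3 m[D→φ3] = [10, 6]
r3 m[D→φ4] = [11, 7]
r3 m[J→φ1] = [0, 0]
r3 m[J→φ2] = [3, 0]
r3 m[S→φ4] = [4, 6]
r3 m[S→φ6] = [6, 4]
r3 m[S→φ8] = [2, 4]
r4 m[φ0→H] = [12, 9]
r4 m[φ0→D] = [4, 4]
r4 m[φ1→D] = [5, 0]
r4 m[φ1→J] = [12, 9]
r4 m[φ2→E] = [3, 0]
r4 m[φ2→J] = [0, 0]
r4 m[φ3→N] = [9, 14]
r4 m[φ3→D] = [4, 5]
r4 m[φ4→D] = [7, 6]
r4 m[φ4→S] = [9, 12]
r4 m[φ5→B] = [2, 0]
r4 m[φ5→E] = [0, 0]
r4 m[φ6→P] = [6, 7]
r4 m[φ6→S] = [0, 3]
r4 m[φ7→N] = [2, 3]
r4 m[φ8→S] = [4, 3]
r4 m[H→φ0] = [0, 0]
r4 m[P→φ6] = [0, 0]
r4 m[B→φ5] = [0, 0]
r4 m[N→φ3] = [2, 3]
r4 m[N→φ7] = [9, 14]
r4 m[E→φ2] = [0, 0]
r4 m[E→φ5] = [3, 0]
r4 m[D→φ0] = [16, 11]
r4 m[D→φ1] = [15, 15]
r4 m[D→φ3] = [16, 10]
r4 m[D→φ4] = [13, 9]
r4 m[J→φ1] = [0, 0]
r4 m[J→φ2] = [12, 9]
r4 m[S→φ4] = [4, 6]
r4 m[S→φ6] = [13, 15]
r4 m[S→φ8] = [9, 15]
r5 m[φ0→H] = [18, 15]
r5 m[φ0→D] = [4, 4]
r5 m[φ1→D] = [5, 0]
r5 m[φ1→J] = [18, 15]
r5 m[φ2→E] = [12, 9]
r5 m[φ2→J] = [0, 0]
r5 m[φ3→N] = [13, 18]
r5 m[φ3→D] = [4, 5]
r5 m[φ4→D] = [7, 6]
r5 m[φ4→S] = [11, 14]
r5 m[φ5→B] = [5, 0]
r5 m[φ5→E] = [0, 0]
r5 m[φ6→P] = [13, 14]
r5 m[φ6→S] = [0, 3]
r5 m[φ7→N] = [2, 3]
r5 m[φ8→S] = [4, 3]
r5 m[H→φ0] = [0, 0]
r5 m[P→φ6] = [0, 0]
r5 m[B→φ5] = [0, 0]
r5 m[N→φ3] = [2, 3]
r5 m[N→φ7] = [9, 14]
r5 m[E→φ2] = [0, 0]
r5 m[E→φ5] = [3, 0]
r5 m[D→φ0] = [16, 11]
r5 m[D→φ1] = [15, 15]
r5 m[D→φ3] = [16, 10]
r5 m[D→φ4] = [13, 9]
r5 m[J→φ1] = [0, 0]
r5 m[J→φ2] = [12, 9]
r5 m[S→φ4] = [4, 6]
r5 m[S→φ6] = [13, 15]
r5 m[S→φ8] = [9, 15]
r6 m[φ0→H] = [18, 15]
r6 m[φ0→D] = [4, 4]
r6 m[φ1→D] = [5, 0]
r6 m[φ1→J] = [18, 15]
r6 m[φ2→E] = [12, 9]
r6 m[φ2→J] = [0, 0]
r6 m[φ3→N] = [13, 18]
r6 m[φ3→D] = [4, 5]
r6 m[φ4→D] = [7, 6]
r6 m[φ4→S] = [11, 14]
r6 m[φ5→B] = [5, 0]
r6 m[φ5→E] = [0, 0]
r6 m[φ6→P] = [13, 14]
r6 m[φ6→S] = [0, 3]
r6 m[φ7→N] = [2, 3]
r6 m[φ8→S] = [4, 3]
r6 m[H→φ0] = [0, 0]
r6 m[P→φ6] = [0, 0]
r6 m[B→φ5] = [0, 0]
r6 m[N→φ3] = [2, 3]
r6 m[N→φ7] = [13, 18]
r6 m[E→φ2] = [0, 0]
r6 m[E→φ5] = [12, 9]
r6 m[D→φ0] = [16, 11]
r6 m[D→φ1] = [15, 15]
r6 m[D→φ3] = [16, 10]
r6 m[D→φ4] = [13, 9]
r6 m[J→φ1] = [0, 0]
r6 m[J→φ2] = [18, 15]
r6 m[S→φ4] = [4, 6]
r6 m[S→φ6] = [15, 17]
r6 m[S→φ8] = [11, 17]
r7 m[φ0→H] = [18, 15]
r7 m[φ0→D] = [4, 4]
r7 m[φ1→D] = [5, 0]
r7 m[φ1→J] = [18, 15]
r7 m[φ2→E] = [18, 15]
r7 m[φ2→J] = [0, 0]
r7 m[φ3→N] = [13, 18]
r7 m[φ3→D] = [4, 5]
r7 m[φ4→D] = [7, 6]
r7 m[φ4→S] = [11, 14]
r7 m[φ5→B] = [14, 9]
r7 m[φ5→E] = [0, 0]
r7 m[φ6→P] = [15, 16]
r7 m[φ6→S] = [0, 3]
r7 m[φ7→N] = [2, 3]
r7 m[φ8→S] = [4, 3]
r7 m[H→φ0] = [0, 0]
r7 m[P→φ6] = [0, 0]
r7 m[B→φ5] = [0, 0]
r7 m[N→φ3] = [2, 3]
r7 m[N→φ7] = [13, 18]
r7 m[E→φ2] = [0, 0]
r7 m[E→φ5] = [12, 9]
r7 m[D→φ0] = [16, 11]
r7 m[D→φ1] = [15, 15]
r7 m[D→φ3] = [16, 10]
r7 m[D→φ4] = [13, 9]
r7 m[J→φ1] = [0, 0]
r7 m[J→φ2] = [18, 15]
r7 m[S→φ4] = [4, 6]
r7 m[S→φ6] = [15, 17]
r7 m[S→φ8] = [11, 17]
r8 m[φ0→H] = [18, 15]
r8 m[φ0→D] = [4, 4]
r8 m[φ1→D] = [5, 0]
r8 m[φ1→J] = [18, 15]
r8 m[φ2→E] = [18, 15]
r8 m[φ2→J] = [0, 0]
r8 m[φ3→N] = [13, 18]
r8 m[φ3→D] = [4, 5]
r8 m[φ4→D] = [7, 6]
r8 m[φ4→S] = [11, 14]
r8 m[φ5→B] = [14, 9]
r8 m[φ5→E] = [0, 0]
r8 m[φ6→P] = [15, 16]
r8 m[φ6→S] = [0, 3]
r8 m[φ7→N] = [2, 3]
r8 m[φ8→S] = [4, 3]
r8 m[H→φ0] = [0, 0]
r8 m[P→φ6] = [0, 0]
r8 m[B→φ5] = [0, 0]
r8 m[N→φ3] = [2, 3]
r8 m[N→φ7] = [13, 18]
r8 m[E→φ2] = [0, 0]
r8 m[E→φ5] = [18, 15]
r8 m[D→φ0] = [16, 11]
r8 m[D→φ1] = [15, 15]
r8 m[D→φ3] = [16, 10]
r8 m[D→φ4] = [13, 9]
r8 m[J→φ1] = [0, 0]
r8 m[J→φ2] = [18, 15]
r8 m[S→φ4] = [4, 6]
r8 m[S→φ6] = [15, 17]
r8 m[S→φ8] = [11, 17]
r9 m[φ0→H] = [18, 15]
r9 m[φ0→D] = [4, 4]
r9 m[φ1→D] = [5, 0]
r9 m[φ1→J] = [18, 15]
r9 m[φ2→E] = [18, 15]
r9 m[φ2→J] = [0, 0]
r9 m[φ3→N] = [13, 18]
r9 m[φ3→D] = [4, 5]
r9 m[φ4→D] = [7, 6]
r9 m[φ4→S] = [11, 14]
r9 m[φ5→B] = [20, 15]
r9 m[φ5→E] = [0, 0]
r9 m[φ6→P] = [15, 16]
r9 m[φ6→S] = [0, 3]
r9 m[φ7→N] = [2, 3]
r9 m[φ8→S] = [4, 3]
r9 m[H→φ0] = [0, 0]
r9 m[P→φ6] = [0, 0]
r9 m[B→φ5] = [0, 0]
r9 m[N→φ3] = [2, 3]
r9 m[N→φ7] = [13, 18]
r9 m[E→φ2] = [0, 0]
r9 m[E→φ5] = [18, 15]
r9 m[D→φ0] = [16, 11]
r9 m[D→φ1] = [15, 15]
r9 m[D→φ3] = [16, 10]
r9 m[D→φ4] = [13, 9]
r9 m[J→φ1] = [0, 0]
r9 m[J→φ2] = [18, 15]
r9 m[S→φ4] = [4, 6]
r9 m[S→φ6] = [15, 17]
r9 m[S→φ8] = [11, 17]
r10 m[φ0→H] = [18, 15]
r10 m[φ0→D] = [4, 4]
r10 m[φ1→D] = [5, 0]
r10 m[φ1→J] = [18, 15]
r10 m[φ2→E] = [18, 15]
r10 m[φ2→J] = [0, 0]
r10 m[φ3→N] = [13, 18]
r10 m[φ3→D] = [4, 5]
r10 m[φ4→D] = [7, 6]
r10 m[φ4→S] = [11, 14]
r10 m[φ5→B] = [20, 15]
r10 m[φ5→E] = [0, 0]
r10 m[φ6→P] = [15, 16]
r10 m[φ6→S] = [0, 3]
r10 m[φ7→N] = [2, 3]
r10 m[φ8→S] = [4, 3]
r10 m[H→φ0] = [0, 0]
r10 m[P→φ6] = [0, 0]
r10 m[B→φ5] = [0, 0]
r10 m[N→φ3] = [2, 3]
r10 m[N→φ7] = [13, 18]
r10 m[E→φ2] = [0, 0]
r10 m[E→φ5] = [18, 15]
r10 m[D→φ0] = [16, 11]
r10 m[D→φ1] = [15, 15]
r10 m[D→φ3] = [16, 10]
r10 m[D→φ4] = [13, 9]
r10 m[J→φ1] = [0, 0]
r10 m[J→φ2] = [18, 15]
r10 m[S→φ4] = [4, 6]
r10 m[S→φ6] = [15, 17]
r10 m[S→φ8] = [11, 17]
fixed point reached at round 10
traceback from H: (H=1, P=0, B=1, N=0, E=1, D=1, J=1, S=0), score=15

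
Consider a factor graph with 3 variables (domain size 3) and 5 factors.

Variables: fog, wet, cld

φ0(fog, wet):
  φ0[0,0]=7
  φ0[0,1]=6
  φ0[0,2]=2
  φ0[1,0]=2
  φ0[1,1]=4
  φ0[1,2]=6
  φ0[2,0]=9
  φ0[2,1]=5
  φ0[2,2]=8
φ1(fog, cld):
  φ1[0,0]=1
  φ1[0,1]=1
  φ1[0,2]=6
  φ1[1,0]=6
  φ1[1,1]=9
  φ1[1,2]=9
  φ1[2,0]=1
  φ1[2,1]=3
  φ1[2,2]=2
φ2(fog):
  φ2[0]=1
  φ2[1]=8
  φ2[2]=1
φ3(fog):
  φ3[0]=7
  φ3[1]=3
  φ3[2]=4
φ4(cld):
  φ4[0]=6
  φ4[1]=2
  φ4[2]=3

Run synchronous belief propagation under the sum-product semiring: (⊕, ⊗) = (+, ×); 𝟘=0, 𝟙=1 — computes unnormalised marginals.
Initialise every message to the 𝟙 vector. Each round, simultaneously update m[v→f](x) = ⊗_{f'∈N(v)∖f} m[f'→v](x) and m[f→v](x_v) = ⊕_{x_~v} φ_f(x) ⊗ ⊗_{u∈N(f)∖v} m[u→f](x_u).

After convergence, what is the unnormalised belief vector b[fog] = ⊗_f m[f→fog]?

b[fog] = [2730, 23328, 1584]

init: all messages = 𝟙 over 3 values
r1 m[φ0→fog] = [15, 12, 22]
r1 m[φ0→wet] = [18, 15, 16]
r1 m[φ1→fog] = [8, 24, 6]
r1 m[φ1→cld] = [8, 13, 17]
r1 m[φ2→fog] = [1, 8, 1]
r1 m[φ3→fog] = [7, 3, 4]
r1 m[φ4→cld] = [6, 2, 3]
r1 m[fog→φ0] = [1, 1, 1]
r1 m[fog→φ1] = [1, 1, 1]
r1 m[fog→φ2] = [1, 1, 1]
r1 m[fog→φ3] = [1, 1, 1]
r1 m[wet→φ0] = [1, 1, 1]
r1 m[cld→φ1] = [1, 1, 1]
r1 m[cld→φ4] = [1, 1, 1]
r2 m[φ0→fog] = [15, 12, 22]
r2 m[φ0→wet] = [18, 15, 16]
r2 m[φ1→fog] = [8, 24, 6]
r2 m[φ1→cld] = [8, 13, 17]
r2 m[φ2→fog] = [1, 8, 1]
r2 m[φ3→fog] = [7, 3, 4]
r2 m[φ4→cld] = [6, 2, 3]
r2 m[fog→φ0] = [56, 576, 24]
r2 m[fog→φ1] = [105, 288, 88]
r2 m[fog→φ2] = [840, 864, 528]
r2 m[fog→φ3] = [120, 2304, 132]
r2 m[wet→φ0] = [1, 1, 1]
r2 m[cld→φ1] = [6, 2, 3]
r2 m[cld→φ4] = [8, 13, 17]
r3 m[φ0→fog] = [15, 12, 22]
r3 m[φ0→wet] = [1760, 2760, 3760]
r3 m[φ1→fog] = [26, 81, 18]
r3 m[φ1→cld] = [1921, 2961, 3398]
r3 m[φ2→fog] = [1, 8, 1]
r3 m[φ3→fog] = [7, 3, 4]
r3 m[φ4→cld] = [6, 2, 3]
r3 m[fog→φ0] = [56, 576, 24]
r3 m[fog→φ1] = [105, 288, 88]
r3 m[fog→φ2] = [840, 864, 528]
r3 m[fog→φ3] = [120, 2304, 132]
r3 m[wet→φ0] = [1, 1, 1]
r3 m[cld→φ1] = [6, 2, 3]
r3 m[cld→φ4] = [8, 13, 17]
r4 m[φ0→fog] = [15, 12, 22]
r4 m[φ0→wet] = [1760, 2760, 3760]
r4 m[φ1→fog] = [26, 81, 18]
r4 m[φ1→cld] = [1921, 2961, 3398]
r4 m[φ2→fog] = [1, 8, 1]
r4 m[φ3→fog] = [7, 3, 4]
r4 m[φ4→cld] = [6, 2, 3]
r4 m[fog→φ0] = [182, 1944, 72]
r4 m[fog→φ1] = [105, 288, 88]
r4 m[fog→φ2] = [2730, 2916, 1584]
r4 m[fog→φ3] = [390, 7776, 396]
r4 m[wet→φ0] = [1, 1, 1]
r4 m[cld→φ1] = [6, 2, 3]
r4 m[cld→φ4] = [1921, 2961, 3398]
r5 m[φ0→fog] = [15, 12, 22]
r5 m[φ0→wet] = [5810, 9228, 12604]
r5 m[φ1→fog] = [26, 81, 18]
r5 m[φ1→cld] = [1921, 2961, 3398]
r5 m[φ2→fog] = [1, 8, 1]
r5 m[φ3→fog] = [7, 3, 4]
r5 m[φ4→cld] = [6, 2, 3]
r5 m[fog→φ0] = [182, 1944, 72]
r5 m[fog→φ1] = [105, 288, 88]
r5 m[fog→φ2] = [2730, 2916, 1584]
r5 m[fog→φ3] = [390, 7776, 396]
r5 m[wet→φ0] = [1, 1, 1]
r5 m[cld→φ1] = [6, 2, 3]
r5 m[cld→φ4] = [1921, 2961, 3398]
r6 m[φ0→fog] = [15, 12, 22]
r6 m[φ0→wet] = [5810, 9228, 12604]
r6 m[φ1→fog] = [26, 81, 18]
r6 m[φ1→cld] = [1921, 2961, 3398]
r6 m[φ2→fog] = [1, 8, 1]
r6 m[φ3→fog] = [7, 3, 4]
r6 m[φ4→cld] = [6, 2, 3]
r6 m[fog→φ0] = [182, 1944, 72]
r6 m[fog→φ1] = [105, 288, 88]
r6 m[fog→φ2] = [2730, 2916, 1584]
r6 m[fog→φ3] = [390, 7776, 396]
r6 m[wet→φ0] = [1, 1, 1]
r6 m[cld→φ1] = [6, 2, 3]
r6 m[cld→φ4] = [1921, 2961, 3398]
fixed point reached at round 6
b[fog] = ⊗ incoming = [2730, 23328, 1584]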